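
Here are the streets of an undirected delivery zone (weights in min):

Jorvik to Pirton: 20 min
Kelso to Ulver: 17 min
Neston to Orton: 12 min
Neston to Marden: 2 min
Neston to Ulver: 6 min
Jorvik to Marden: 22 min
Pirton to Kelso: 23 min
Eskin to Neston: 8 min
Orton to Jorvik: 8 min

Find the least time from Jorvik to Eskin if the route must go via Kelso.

Best Jorvik to Kelso: Jorvik → Pirton → Kelso costing 43
Best Kelso to Eskin: Kelso → Ulver → Neston → Eskin costing 31
Total via Kelso: 43 + 31 = 74 min.

74 min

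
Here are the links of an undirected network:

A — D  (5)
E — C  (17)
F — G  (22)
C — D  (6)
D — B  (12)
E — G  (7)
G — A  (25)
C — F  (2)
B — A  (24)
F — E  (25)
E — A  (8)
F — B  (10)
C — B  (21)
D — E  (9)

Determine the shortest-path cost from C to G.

22

Compare a few routes:
C–F–G: 2+22 = 24
C–E–G: 17+7 = 24
C–D–E–G: 6+9+7 = 22
The minimum is 22 via C–D–E–G.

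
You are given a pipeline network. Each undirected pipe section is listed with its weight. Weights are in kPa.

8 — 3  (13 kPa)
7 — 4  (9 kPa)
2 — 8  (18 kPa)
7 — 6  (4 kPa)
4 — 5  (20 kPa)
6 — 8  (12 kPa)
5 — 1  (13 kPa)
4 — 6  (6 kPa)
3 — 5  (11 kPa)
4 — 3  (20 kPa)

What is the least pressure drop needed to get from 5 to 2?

Compare a few routes:
5 - 4 - 6 - 8 - 2: 20+6+12+18 = 56
5 - 3 - 4 - 6 - 8 - 2: 11+20+6+12+18 = 67
5 - 3 - 8 - 2: 11+13+18 = 42
5 - 4 - 7 - 6 - 8 - 2: 20+9+4+12+18 = 63
Cheapest is 5 - 3 - 8 - 2 at 42 kPa.

42 kPa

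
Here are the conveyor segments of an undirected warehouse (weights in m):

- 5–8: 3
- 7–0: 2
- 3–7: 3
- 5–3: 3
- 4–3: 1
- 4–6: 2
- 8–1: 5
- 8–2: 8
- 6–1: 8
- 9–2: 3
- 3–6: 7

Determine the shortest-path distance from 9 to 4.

18 m

Candidate routes:
9–2–8–5–3–4: 3+8+3+3+1 = 18
9–2–8–5–3–6–4: 3+8+3+3+7+2 = 26
Cheapest is 9–2–8–5–3–4 at 18 m.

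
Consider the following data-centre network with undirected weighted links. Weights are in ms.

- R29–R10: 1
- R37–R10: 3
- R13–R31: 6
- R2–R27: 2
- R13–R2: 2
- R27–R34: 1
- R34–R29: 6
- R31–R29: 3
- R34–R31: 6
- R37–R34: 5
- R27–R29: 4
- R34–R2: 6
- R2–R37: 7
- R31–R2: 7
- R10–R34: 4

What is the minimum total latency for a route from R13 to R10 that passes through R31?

Shortest R13→R31: R13–R31 = 6
Best R31 to R10: R31–R29–R10 costing 4
Total via R31: 6 + 4 = 10 ms.

10 ms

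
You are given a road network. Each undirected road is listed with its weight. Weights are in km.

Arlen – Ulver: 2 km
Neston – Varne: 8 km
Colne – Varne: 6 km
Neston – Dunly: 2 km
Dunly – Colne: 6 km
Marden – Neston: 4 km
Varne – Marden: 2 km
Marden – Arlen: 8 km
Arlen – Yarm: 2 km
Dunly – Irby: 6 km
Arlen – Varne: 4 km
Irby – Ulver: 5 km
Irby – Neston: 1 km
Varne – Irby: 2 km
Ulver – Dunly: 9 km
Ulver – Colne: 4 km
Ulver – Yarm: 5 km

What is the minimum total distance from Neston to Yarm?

9 km

Candidate routes:
Neston–Irby–Ulver–Arlen–Yarm: 1+5+2+2 = 10
Neston–Irby–Varne–Arlen–Yarm: 1+2+4+2 = 9
Cheapest is Neston–Irby–Varne–Arlen–Yarm at 9 km.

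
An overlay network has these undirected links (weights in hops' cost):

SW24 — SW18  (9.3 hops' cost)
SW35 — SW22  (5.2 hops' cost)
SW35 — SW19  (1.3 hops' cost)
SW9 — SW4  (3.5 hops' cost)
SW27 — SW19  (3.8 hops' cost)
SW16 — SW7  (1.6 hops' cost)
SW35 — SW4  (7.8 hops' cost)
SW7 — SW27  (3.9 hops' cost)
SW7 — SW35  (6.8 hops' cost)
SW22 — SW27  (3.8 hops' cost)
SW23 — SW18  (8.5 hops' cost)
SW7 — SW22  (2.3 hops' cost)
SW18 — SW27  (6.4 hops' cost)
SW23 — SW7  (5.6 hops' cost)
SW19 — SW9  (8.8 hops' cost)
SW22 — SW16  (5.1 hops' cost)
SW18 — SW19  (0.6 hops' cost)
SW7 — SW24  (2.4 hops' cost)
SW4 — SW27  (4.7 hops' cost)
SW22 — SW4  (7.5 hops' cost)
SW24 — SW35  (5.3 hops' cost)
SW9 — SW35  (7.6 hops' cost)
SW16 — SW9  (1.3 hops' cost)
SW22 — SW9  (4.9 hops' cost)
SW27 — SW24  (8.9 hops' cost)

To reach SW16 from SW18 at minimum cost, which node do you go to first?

SW19

Enumerating some paths:
SW18 → SW19 → SW27 → SW7 → SW16: 0.6+3.8+3.9+1.6 = 9.9
SW18 → SW19 → SW35 → SW7 → SW16: 0.6+1.3+6.8+1.6 = 10.3
SW18 → SW19 → SW9 → SW16: 0.6+8.8+1.3 = 10.7
Cheapest is SW18 → SW19 → SW27 → SW7 → SW16 at 9.9 hops' cost.
So from SW18 the first move is to SW19.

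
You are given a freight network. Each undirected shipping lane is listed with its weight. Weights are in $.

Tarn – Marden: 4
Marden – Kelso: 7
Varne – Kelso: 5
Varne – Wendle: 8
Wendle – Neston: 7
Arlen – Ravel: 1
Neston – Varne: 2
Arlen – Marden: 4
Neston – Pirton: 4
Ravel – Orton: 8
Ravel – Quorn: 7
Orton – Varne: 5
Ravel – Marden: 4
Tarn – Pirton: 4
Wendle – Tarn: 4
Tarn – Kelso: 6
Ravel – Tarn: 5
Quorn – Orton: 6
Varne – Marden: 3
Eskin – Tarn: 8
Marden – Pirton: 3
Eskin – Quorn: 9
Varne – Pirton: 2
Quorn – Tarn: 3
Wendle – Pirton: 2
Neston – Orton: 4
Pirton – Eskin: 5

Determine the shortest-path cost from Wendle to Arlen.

Settle nodes by increasing distance from Wendle:
Wendle: 0
Pirton: 2  (via Wendle)
Varne: 4  (via Pirton)
Tarn: 4  (via Wendle)
Marden: 5  (via Pirton)
Neston: 6  (via Pirton)
Eskin: 7  (via Pirton)
Quorn: 7  (via Tarn)
Ravel: 9  (via Tarn)
Arlen: 9  (via Marden)
Shortest route: Wendle → Pirton → Marden → Arlen = $9.

$9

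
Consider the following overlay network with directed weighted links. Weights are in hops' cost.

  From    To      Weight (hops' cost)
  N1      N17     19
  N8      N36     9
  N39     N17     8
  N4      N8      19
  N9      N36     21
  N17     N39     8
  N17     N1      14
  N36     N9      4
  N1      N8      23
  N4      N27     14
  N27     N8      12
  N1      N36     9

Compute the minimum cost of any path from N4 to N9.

32 hops' cost

Shortest distances from N4:
N4: 0
N27: 14  (via N4)
N8: 19  (via N4)
N36: 28  (via N8)
N9: 32  (via N36)
Shortest route: N4 → N8 → N36 → N9 = 32 hops' cost.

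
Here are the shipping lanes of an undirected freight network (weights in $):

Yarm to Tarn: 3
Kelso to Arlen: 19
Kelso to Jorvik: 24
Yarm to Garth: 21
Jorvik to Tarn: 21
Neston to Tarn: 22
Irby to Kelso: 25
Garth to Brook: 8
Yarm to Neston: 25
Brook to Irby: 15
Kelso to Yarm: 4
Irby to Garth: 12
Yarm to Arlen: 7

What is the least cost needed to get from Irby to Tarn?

$32

Running Dijkstra from Irby:
Irby: 0
Garth: 12  (via Irby)
Brook: 15  (via Irby)
Kelso: 25  (via Irby)
Yarm: 29  (via Kelso)
Tarn: 32  (via Yarm)
Shortest route: Irby → Kelso → Yarm → Tarn = $32.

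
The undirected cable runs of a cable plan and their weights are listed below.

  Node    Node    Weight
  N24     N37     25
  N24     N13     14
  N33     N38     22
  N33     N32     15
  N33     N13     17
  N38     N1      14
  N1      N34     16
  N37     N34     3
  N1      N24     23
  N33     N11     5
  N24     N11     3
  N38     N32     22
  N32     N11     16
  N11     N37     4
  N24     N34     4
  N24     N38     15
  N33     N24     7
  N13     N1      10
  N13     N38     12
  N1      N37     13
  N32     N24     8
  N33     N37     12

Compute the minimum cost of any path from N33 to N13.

Enumerating some paths:
N33 - N11 - N37 - N34 - N24 - N13: 5+4+3+4+14 = 30
N33 - N11 - N24 - N13: 5+3+14 = 22
N33 - N13: 17 = 17
N33 - N24 - N13: 7+14 = 21
The minimum is 17 via N33 - N13.

17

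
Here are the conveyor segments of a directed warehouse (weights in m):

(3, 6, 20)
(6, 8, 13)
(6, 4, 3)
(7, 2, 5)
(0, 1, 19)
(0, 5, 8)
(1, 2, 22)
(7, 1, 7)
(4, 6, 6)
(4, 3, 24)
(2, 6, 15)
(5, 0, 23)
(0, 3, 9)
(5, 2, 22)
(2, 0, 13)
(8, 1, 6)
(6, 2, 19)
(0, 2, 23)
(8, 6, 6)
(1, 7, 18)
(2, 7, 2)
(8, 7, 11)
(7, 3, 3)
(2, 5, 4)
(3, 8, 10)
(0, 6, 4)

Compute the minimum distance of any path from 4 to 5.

29 m

Settle nodes by increasing distance from 4:
4: 0
6: 6  (via 4)
8: 19  (via 6)
3: 24  (via 4)
1: 25  (via 8)
2: 25  (via 6)
7: 27  (via 2)
5: 29  (via 2)
Shortest route: 4 → 6 → 2 → 5 = 29 m.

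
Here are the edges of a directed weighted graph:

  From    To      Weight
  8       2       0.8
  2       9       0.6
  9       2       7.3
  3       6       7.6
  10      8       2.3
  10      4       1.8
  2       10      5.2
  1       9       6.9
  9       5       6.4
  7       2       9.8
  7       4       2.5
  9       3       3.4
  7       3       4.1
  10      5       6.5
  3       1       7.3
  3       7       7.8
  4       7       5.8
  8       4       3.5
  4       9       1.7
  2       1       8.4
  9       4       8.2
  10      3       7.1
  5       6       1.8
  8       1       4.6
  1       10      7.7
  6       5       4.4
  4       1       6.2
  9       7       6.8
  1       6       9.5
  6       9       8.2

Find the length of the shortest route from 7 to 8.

Settle nodes by increasing distance from 7:
7: 0
4: 2.5  (via 7)
3: 4.1  (via 7)
9: 4.2  (via 4)
1: 8.7  (via 4)
2: 9.8  (via 7)
5: 10.6  (via 9)
6: 11.7  (via 3)
10: 15  (via 2)
8: 17.3  (via 10)
Shortest route: 7–2–10–8 = 17.3.

17.3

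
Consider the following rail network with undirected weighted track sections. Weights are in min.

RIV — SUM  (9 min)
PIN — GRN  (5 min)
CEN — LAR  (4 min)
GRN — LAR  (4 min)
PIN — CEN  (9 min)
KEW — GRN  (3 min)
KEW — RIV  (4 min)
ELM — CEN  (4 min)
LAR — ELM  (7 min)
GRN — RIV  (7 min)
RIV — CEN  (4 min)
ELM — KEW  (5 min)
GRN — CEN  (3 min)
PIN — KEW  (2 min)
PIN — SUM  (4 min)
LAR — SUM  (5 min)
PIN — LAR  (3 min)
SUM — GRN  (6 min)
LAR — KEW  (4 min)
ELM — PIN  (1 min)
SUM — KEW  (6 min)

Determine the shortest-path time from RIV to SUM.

Settle nodes by increasing distance from RIV:
RIV: 0
KEW: 4  (via RIV)
CEN: 4  (via RIV)
PIN: 6  (via KEW)
ELM: 7  (via PIN)
GRN: 7  (via RIV)
LAR: 8  (via KEW)
SUM: 9  (via RIV)
Shortest route: RIV–SUM = 9 min.

9 min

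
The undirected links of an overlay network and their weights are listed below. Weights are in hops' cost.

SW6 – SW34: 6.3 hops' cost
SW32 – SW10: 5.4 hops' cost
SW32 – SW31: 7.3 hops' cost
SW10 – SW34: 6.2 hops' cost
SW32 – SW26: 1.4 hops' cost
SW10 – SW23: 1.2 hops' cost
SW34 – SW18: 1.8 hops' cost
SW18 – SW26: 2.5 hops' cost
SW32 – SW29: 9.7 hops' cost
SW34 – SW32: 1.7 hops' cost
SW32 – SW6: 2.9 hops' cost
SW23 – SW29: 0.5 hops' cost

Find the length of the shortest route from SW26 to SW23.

Shortest distances from SW26:
SW26: 0
SW32: 1.4  (via SW26)
SW18: 2.5  (via SW26)
SW34: 3.1  (via SW32)
SW6: 4.3  (via SW32)
SW10: 6.8  (via SW32)
SW23: 8  (via SW10)
Shortest route: SW26–SW32–SW10–SW23 = 8 hops' cost.

8 hops' cost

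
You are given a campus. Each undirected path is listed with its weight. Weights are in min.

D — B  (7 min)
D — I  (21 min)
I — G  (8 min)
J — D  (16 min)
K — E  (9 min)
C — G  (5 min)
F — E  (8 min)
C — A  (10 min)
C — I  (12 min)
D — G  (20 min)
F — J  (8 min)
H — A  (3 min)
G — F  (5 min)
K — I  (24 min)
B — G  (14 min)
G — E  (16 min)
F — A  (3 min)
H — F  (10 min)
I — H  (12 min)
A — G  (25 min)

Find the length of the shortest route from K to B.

Candidate routes:
K → E → F → G → B: 9+8+5+14 = 36
K → E → G → B: 9+16+14 = 39
Cheapest is K → E → F → G → B at 36 min.

36 min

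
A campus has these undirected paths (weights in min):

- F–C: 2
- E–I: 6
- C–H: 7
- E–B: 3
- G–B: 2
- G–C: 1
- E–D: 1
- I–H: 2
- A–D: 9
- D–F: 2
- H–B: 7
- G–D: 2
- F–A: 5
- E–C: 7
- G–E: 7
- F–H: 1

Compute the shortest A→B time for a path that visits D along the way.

Best A to D: A–F–D costing 7
Shortest D→B: D–E–B = 4
Total via D: 7 + 4 = 11 min.

11 min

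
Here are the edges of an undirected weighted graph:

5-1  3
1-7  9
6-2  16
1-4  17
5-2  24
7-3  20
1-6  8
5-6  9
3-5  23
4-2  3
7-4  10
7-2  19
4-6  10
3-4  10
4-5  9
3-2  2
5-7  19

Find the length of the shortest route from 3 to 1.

17

Enumerating some paths:
3–2–4–1: 2+3+17 = 22
3–2–4–5–1: 2+3+9+3 = 17
3–2–4–6–1: 2+3+10+8 = 23
3–4–5–1: 10+9+3 = 22
The minimum is 17 via 3–2–4–5–1.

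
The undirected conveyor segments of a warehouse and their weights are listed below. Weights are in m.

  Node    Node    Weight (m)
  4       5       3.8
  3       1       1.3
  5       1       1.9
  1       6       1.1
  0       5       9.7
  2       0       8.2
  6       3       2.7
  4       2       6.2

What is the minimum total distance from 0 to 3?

12.9 m

Enumerating some paths:
0–2–4–5–1–3: 8.2+6.2+3.8+1.9+1.3 = 21.4
0–5–1–6–3: 9.7+1.9+1.1+2.7 = 15.4
0–5–1–3: 9.7+1.9+1.3 = 12.9
The minimum is 12.9 m via 0–5–1–3.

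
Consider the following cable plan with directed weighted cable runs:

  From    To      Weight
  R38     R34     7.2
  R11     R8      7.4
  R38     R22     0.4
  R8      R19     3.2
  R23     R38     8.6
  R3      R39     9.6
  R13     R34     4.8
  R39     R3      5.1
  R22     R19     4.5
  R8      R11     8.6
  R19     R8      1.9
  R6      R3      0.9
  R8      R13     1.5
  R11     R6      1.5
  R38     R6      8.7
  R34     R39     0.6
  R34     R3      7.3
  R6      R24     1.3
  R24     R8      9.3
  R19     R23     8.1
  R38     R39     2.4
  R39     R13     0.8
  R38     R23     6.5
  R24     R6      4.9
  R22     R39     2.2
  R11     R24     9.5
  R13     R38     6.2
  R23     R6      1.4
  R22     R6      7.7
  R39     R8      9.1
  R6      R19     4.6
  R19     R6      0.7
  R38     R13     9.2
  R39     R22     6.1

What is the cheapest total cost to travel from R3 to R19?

20.2

Settle nodes by increasing distance from R3:
R3: 0
R39: 9.6  (via R3)
R13: 10.4  (via R39)
R34: 15.2  (via R13)
R22: 15.7  (via R39)
R38: 16.6  (via R13)
R8: 18.7  (via R39)
R19: 20.2  (via R22)
Shortest route: R3–R39–R22–R19 = 20.2.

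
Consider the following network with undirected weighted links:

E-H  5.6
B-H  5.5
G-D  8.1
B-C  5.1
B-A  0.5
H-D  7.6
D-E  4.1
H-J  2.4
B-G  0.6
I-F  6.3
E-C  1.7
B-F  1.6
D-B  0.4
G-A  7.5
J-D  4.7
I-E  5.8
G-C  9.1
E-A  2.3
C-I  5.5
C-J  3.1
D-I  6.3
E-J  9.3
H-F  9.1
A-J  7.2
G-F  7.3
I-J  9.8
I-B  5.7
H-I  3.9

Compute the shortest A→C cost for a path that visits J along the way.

Best A to J: A–B–D–J costing 5.6
Shortest J→C: J–C = 3.1
Total via J: 5.6 + 3.1 = 8.7.

8.7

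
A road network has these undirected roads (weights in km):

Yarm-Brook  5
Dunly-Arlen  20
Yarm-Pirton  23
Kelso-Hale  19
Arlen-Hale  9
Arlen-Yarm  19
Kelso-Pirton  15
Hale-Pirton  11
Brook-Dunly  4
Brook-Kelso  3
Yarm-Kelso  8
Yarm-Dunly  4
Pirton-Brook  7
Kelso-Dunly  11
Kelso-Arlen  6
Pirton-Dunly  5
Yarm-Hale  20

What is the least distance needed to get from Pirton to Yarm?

9 km

Settle nodes by increasing distance from Pirton:
Pirton: 0
Dunly: 5  (via Pirton)
Brook: 7  (via Pirton)
Yarm: 9  (via Dunly)
Shortest route: Pirton–Dunly–Yarm = 9 km.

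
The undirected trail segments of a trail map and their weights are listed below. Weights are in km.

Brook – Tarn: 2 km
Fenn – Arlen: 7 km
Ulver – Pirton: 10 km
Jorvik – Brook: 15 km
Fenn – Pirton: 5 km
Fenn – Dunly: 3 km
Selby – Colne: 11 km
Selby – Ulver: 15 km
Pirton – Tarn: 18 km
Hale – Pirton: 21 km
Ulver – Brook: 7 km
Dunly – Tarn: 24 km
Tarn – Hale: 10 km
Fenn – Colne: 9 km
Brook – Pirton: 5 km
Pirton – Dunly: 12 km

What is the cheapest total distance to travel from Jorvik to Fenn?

Running Dijkstra from Jorvik:
Jorvik: 0
Brook: 15  (via Jorvik)
Tarn: 17  (via Brook)
Pirton: 20  (via Brook)
Ulver: 22  (via Brook)
Fenn: 25  (via Pirton)
Shortest route: Jorvik–Brook–Pirton–Fenn = 25 km.

25 km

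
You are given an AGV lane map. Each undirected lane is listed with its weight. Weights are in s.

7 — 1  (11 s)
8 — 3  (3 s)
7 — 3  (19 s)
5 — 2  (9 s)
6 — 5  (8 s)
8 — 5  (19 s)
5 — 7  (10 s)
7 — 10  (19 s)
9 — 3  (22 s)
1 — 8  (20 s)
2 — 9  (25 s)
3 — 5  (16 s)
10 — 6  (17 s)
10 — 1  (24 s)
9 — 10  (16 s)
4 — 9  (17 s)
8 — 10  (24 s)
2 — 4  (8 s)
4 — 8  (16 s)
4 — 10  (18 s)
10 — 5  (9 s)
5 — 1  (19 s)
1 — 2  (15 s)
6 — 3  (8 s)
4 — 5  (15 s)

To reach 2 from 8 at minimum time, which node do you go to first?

Candidate routes:
8 → 3 → 6 → 5 → 2: 3+8+8+9 = 28
8 → 3 → 5 → 2: 3+16+9 = 28
8 → 4 → 2: 16+8 = 24
Cheapest is 8 → 4 → 2 at 24 s.
So from 8 the first move is to 4.

4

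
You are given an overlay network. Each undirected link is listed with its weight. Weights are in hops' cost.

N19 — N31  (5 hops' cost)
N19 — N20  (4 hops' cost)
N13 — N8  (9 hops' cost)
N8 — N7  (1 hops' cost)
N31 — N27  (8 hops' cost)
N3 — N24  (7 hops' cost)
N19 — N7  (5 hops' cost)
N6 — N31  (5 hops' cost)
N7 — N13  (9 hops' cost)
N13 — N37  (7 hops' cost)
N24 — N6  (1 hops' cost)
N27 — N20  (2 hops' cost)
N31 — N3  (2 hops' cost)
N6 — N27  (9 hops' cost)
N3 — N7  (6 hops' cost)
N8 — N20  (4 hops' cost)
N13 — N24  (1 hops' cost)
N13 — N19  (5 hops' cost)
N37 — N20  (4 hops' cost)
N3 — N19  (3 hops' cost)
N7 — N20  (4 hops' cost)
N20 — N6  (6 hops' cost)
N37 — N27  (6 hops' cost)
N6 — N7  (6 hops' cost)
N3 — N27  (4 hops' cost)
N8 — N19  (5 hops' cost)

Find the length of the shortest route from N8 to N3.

7 hops' cost

Settle nodes by increasing distance from N8:
N8: 0
N7: 1  (via N8)
N20: 4  (via N8)
N19: 5  (via N8)
N27: 6  (via N20)
N3: 7  (via N7)
Shortest route: N8–N7–N3 = 7 hops' cost.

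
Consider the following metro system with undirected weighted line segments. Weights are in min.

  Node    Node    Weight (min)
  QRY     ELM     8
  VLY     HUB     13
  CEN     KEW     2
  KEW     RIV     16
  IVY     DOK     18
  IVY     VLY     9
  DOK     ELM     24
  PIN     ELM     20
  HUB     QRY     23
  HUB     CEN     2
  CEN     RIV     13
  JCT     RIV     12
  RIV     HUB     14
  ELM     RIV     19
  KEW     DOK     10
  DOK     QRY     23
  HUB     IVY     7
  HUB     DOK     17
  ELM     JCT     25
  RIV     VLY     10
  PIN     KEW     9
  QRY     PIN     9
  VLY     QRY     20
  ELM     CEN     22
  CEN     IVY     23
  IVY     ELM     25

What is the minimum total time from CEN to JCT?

25 min

Candidate routes:
CEN–HUB–RIV–JCT: 2+14+12 = 28
CEN–RIV–JCT: 13+12 = 25
Cheapest is CEN–RIV–JCT at 25 min.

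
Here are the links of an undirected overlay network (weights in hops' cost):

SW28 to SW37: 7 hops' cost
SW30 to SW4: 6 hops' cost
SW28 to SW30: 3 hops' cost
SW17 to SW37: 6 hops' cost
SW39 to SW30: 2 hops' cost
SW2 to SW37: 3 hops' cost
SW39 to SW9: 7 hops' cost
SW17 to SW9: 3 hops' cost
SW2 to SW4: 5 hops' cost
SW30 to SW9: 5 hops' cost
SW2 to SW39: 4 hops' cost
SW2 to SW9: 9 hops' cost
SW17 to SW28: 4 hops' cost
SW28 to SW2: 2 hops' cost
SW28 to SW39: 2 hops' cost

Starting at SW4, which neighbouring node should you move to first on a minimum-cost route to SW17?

SW2

Enumerating some paths:
SW4 → SW30 → SW28 → SW17: 6+3+4 = 13
SW4 → SW2 → SW28 → SW17: 5+2+4 = 11
SW4 → SW30 → SW9 → SW17: 6+5+3 = 14
SW4 → SW2 → SW37 → SW17: 5+3+6 = 14
Cheapest is SW4 → SW2 → SW28 → SW17 at 11 hops' cost.
So from SW4 the first move is to SW2.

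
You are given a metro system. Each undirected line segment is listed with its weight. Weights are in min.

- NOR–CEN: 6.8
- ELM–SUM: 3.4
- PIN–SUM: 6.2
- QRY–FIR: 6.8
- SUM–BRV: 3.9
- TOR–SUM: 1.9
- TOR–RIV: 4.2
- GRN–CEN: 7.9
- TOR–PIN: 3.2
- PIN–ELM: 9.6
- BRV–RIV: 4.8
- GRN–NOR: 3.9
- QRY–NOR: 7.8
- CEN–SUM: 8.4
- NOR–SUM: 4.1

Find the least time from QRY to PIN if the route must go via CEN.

28.1 min

Best QRY to CEN: QRY–NOR–CEN costing 14.6
Shortest CEN→PIN: CEN–SUM–TOR–PIN = 13.5
Total via CEN: 14.6 + 13.5 = 28.1 min.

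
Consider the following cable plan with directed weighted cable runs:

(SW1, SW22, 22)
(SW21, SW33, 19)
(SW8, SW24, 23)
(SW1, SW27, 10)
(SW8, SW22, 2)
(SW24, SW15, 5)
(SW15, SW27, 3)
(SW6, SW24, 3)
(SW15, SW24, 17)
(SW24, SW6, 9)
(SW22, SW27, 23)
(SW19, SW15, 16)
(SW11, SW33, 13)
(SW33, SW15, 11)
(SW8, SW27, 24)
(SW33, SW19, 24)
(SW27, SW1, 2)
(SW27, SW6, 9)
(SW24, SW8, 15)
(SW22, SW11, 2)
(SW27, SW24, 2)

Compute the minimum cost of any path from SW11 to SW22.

46

Shortest distances from SW11:
SW11: 0
SW33: 13  (via SW11)
SW15: 24  (via SW33)
SW27: 27  (via SW15)
SW24: 29  (via SW27)
SW1: 29  (via SW27)
SW6: 36  (via SW27)
SW19: 37  (via SW33)
SW8: 44  (via SW24)
SW22: 46  (via SW8)
Shortest route: SW11 → SW33 → SW15 → SW27 → SW24 → SW8 → SW22 = 46.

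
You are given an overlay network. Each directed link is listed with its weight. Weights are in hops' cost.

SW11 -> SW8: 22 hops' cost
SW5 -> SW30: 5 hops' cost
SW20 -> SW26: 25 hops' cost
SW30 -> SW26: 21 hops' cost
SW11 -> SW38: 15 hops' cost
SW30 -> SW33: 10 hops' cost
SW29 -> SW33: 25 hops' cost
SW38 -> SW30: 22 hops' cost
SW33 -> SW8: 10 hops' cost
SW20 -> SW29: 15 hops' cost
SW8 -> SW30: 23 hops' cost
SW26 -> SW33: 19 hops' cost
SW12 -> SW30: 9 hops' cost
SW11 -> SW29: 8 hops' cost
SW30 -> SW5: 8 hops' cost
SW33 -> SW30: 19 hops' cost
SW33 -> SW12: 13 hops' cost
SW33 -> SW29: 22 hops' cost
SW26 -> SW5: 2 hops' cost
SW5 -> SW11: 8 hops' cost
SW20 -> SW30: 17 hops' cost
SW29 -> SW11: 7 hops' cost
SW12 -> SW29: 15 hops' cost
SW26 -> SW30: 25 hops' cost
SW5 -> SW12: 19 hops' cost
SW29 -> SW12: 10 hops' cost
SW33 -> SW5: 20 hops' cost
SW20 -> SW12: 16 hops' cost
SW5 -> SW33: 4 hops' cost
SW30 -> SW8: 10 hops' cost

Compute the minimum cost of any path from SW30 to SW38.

Running Dijkstra from SW30:
SW30: 0
SW5: 8  (via SW30)
SW33: 10  (via SW30)
SW8: 10  (via SW30)
SW11: 16  (via SW5)
SW26: 21  (via SW30)
SW12: 23  (via SW33)
SW29: 24  (via SW11)
SW38: 31  (via SW11)
Shortest route: SW30 → SW5 → SW11 → SW38 = 31 hops' cost.

31 hops' cost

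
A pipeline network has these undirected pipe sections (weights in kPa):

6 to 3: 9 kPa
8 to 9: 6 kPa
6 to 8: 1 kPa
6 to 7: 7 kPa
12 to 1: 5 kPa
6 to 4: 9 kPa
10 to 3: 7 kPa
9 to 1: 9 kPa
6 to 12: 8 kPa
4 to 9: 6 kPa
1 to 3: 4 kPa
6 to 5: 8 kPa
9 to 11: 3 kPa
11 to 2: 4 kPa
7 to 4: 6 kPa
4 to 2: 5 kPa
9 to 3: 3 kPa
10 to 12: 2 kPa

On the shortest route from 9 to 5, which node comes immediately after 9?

Candidate routes:
9 → 3 → 6 → 5: 3+9+8 = 20
9 → 8 → 6 → 5: 6+1+8 = 15
9 → 4 → 6 → 5: 6+9+8 = 23
Cheapest is 9 → 8 → 6 → 5 at 15 kPa.
So from 9 the first move is to 8.

8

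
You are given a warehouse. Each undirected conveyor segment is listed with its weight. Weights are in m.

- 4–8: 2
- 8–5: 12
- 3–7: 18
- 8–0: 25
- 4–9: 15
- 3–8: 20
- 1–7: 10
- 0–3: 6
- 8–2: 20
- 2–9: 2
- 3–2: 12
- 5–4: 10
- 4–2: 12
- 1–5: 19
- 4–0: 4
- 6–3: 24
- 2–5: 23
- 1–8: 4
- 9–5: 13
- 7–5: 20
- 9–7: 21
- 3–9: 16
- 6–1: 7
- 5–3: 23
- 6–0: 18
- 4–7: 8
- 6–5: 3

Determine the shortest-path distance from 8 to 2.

Compare a few routes:
8 - 4 - 9 - 2: 2+15+2 = 19
8 - 2: 20 = 20
8 - 4 - 2: 2+12 = 14
Cheapest is 8 - 4 - 2 at 14 m.

14 m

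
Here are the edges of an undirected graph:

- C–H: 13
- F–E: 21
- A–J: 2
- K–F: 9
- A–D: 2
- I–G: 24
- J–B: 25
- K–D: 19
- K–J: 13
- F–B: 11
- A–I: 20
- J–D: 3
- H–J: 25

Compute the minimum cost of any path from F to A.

24

Compare a few routes:
F–K–J–D–A: 9+13+3+2 = 27
F–K–J–A: 9+13+2 = 24
The minimum is 24 via F–K–J–A.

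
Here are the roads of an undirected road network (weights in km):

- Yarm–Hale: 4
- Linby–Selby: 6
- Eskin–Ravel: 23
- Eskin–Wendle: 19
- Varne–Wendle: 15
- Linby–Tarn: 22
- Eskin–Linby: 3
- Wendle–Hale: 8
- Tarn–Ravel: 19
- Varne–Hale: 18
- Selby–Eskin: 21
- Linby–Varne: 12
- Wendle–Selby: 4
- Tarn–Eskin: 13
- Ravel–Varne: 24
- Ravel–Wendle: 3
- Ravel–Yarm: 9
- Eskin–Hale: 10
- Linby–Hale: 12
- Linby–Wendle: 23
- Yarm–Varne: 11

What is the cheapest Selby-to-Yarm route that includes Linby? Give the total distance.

Shortest Selby→Linby: Selby–Linby = 6
Best Linby to Yarm: Linby–Hale–Yarm costing 16
Total via Linby: 6 + 16 = 22 km.

22 km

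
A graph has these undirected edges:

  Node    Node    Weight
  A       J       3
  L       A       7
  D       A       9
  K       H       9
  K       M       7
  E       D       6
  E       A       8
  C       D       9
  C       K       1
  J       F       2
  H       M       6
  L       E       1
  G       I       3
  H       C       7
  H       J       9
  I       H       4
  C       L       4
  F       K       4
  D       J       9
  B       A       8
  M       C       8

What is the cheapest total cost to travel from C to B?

Settle nodes by increasing distance from C:
C: 0
K: 1  (via C)
L: 4  (via C)
E: 5  (via L)
F: 5  (via K)
H: 7  (via C)
J: 7  (via F)
M: 8  (via C)
D: 9  (via C)
A: 10  (via J)
I: 11  (via H)
G: 14  (via I)
B: 18  (via A)
Shortest route: C → K → F → J → A → B = 18.

18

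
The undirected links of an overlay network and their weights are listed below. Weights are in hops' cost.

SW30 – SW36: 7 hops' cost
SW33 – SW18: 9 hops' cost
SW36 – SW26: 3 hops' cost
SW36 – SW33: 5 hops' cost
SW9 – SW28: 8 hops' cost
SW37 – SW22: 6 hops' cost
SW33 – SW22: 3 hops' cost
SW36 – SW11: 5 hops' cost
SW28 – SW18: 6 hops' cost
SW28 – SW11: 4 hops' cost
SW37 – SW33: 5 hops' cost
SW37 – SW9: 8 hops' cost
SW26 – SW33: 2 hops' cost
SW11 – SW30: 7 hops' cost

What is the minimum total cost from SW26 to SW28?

12 hops' cost

Running Dijkstra from SW26:
SW26: 0
SW33: 2  (via SW26)
SW36: 3  (via SW26)
SW22: 5  (via SW33)
SW37: 7  (via SW33)
SW11: 8  (via SW36)
SW30: 10  (via SW36)
SW18: 11  (via SW33)
SW28: 12  (via SW11)
Shortest route: SW26–SW36–SW11–SW28 = 12 hops' cost.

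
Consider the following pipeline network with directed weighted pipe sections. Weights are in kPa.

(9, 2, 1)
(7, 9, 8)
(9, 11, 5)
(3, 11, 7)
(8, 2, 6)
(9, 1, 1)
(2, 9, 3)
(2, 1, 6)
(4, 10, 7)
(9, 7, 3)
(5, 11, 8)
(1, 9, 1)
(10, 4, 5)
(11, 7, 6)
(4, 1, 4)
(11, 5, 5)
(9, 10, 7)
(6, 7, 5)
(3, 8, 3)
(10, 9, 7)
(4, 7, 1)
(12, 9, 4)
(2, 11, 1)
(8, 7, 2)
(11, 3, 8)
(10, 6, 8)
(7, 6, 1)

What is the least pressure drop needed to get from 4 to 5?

12 kPa

Enumerating some paths:
4–1–9–2–11–5: 4+1+1+1+5 = 12
4–7–9–2–11–5: 1+8+1+1+5 = 16
4–1–9–11–5: 4+1+5+5 = 15
The minimum is 12 kPa via 4–1–9–2–11–5.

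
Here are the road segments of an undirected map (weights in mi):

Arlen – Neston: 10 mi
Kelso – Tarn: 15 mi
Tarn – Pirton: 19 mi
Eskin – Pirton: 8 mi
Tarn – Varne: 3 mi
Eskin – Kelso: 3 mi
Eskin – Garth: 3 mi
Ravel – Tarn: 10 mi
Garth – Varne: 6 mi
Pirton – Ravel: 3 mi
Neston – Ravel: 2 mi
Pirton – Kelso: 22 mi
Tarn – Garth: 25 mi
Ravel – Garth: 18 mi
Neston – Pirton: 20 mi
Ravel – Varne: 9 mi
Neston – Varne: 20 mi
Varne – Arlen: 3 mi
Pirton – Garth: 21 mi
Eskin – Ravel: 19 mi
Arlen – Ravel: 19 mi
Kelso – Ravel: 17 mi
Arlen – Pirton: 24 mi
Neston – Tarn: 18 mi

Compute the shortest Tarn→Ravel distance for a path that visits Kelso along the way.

Best Tarn to Kelso: Tarn → Kelso costing 15
Best Kelso to Ravel: Kelso → Eskin → Pirton → Ravel costing 14
Total via Kelso: 15 + 14 = 29 mi.

29 mi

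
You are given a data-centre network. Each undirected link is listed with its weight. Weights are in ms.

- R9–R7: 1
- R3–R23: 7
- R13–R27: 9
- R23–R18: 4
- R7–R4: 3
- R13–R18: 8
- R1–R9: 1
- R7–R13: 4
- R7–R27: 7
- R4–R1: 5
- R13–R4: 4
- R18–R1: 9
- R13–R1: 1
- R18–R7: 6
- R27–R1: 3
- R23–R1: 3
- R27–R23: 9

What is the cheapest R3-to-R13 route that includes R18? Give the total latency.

19 ms

Best R3 to R18: R3–R23–R18 costing 11
Shortest R18→R13: R18–R13 = 8
Total via R18: 11 + 8 = 19 ms.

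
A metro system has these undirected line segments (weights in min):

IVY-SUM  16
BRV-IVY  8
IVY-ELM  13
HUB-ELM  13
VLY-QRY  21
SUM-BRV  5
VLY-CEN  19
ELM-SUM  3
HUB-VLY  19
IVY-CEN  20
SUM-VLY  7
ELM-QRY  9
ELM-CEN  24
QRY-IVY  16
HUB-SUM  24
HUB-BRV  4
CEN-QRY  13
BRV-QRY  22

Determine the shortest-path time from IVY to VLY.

Shortest distances from IVY:
IVY: 0
BRV: 8  (via IVY)
HUB: 12  (via BRV)
SUM: 13  (via BRV)
ELM: 13  (via IVY)
QRY: 16  (via IVY)
VLY: 20  (via SUM)
Shortest route: IVY–BRV–SUM–VLY = 20 min.

20 min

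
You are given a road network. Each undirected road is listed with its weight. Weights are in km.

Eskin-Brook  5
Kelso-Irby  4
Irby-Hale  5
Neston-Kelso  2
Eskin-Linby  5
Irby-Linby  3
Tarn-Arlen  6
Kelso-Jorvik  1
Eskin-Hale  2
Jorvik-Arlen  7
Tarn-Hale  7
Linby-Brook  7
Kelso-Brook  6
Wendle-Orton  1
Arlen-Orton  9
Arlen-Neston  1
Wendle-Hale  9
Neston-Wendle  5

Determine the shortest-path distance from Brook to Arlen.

9 km

Settle nodes by increasing distance from Brook:
Brook: 0
Eskin: 5  (via Brook)
Kelso: 6  (via Brook)
Hale: 7  (via Eskin)
Jorvik: 7  (via Kelso)
Linby: 7  (via Brook)
Neston: 8  (via Kelso)
Arlen: 9  (via Neston)
Shortest route: Brook → Kelso → Neston → Arlen = 9 km.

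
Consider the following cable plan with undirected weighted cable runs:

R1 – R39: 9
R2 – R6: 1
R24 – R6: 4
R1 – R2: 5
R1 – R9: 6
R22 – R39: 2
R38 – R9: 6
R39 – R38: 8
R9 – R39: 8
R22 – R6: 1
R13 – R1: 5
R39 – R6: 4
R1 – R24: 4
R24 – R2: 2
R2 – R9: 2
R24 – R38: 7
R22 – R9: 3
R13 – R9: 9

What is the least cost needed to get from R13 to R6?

11

Settle nodes by increasing distance from R13:
R13: 0
R1: 5  (via R13)
R9: 9  (via R13)
R24: 9  (via R1)
R2: 10  (via R1)
R6: 11  (via R2)
Shortest route: R13–R1–R2–R6 = 11.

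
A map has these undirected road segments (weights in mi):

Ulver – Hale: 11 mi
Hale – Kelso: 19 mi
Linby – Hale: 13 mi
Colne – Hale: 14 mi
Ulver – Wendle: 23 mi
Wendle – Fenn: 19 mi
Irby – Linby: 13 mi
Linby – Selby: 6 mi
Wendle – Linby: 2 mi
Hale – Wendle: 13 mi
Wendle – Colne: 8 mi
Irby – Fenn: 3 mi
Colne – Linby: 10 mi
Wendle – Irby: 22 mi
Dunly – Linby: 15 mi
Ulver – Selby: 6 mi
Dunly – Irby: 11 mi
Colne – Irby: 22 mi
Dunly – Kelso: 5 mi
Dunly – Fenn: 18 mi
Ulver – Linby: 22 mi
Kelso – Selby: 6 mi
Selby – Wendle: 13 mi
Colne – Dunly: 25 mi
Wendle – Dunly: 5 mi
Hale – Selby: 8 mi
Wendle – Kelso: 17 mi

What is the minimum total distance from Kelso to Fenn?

Running Dijkstra from Kelso:
Kelso: 0
Dunly: 5  (via Kelso)
Selby: 6  (via Kelso)
Wendle: 10  (via Dunly)
Ulver: 12  (via Selby)
Linby: 12  (via Selby)
Hale: 14  (via Selby)
Irby: 16  (via Dunly)
Colne: 18  (via Wendle)
Fenn: 19  (via Irby)
Shortest route: Kelso → Dunly → Irby → Fenn = 19 mi.

19 mi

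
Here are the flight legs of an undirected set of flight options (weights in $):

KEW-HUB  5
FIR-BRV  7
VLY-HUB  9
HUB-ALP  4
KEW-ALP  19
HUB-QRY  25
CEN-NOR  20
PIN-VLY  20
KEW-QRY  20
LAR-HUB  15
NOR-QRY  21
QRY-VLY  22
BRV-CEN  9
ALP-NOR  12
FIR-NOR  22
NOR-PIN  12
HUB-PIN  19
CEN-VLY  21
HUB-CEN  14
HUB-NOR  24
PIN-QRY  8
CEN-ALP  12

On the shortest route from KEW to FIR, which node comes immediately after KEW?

HUB

Compare a few routes:
KEW–HUB–ALP–CEN–BRV–FIR: 5+4+12+9+7 = 37
KEW–HUB–CEN–BRV–FIR: 5+14+9+7 = 35
Cheapest is KEW–HUB–CEN–BRV–FIR at $35.
So from KEW the first move is to HUB.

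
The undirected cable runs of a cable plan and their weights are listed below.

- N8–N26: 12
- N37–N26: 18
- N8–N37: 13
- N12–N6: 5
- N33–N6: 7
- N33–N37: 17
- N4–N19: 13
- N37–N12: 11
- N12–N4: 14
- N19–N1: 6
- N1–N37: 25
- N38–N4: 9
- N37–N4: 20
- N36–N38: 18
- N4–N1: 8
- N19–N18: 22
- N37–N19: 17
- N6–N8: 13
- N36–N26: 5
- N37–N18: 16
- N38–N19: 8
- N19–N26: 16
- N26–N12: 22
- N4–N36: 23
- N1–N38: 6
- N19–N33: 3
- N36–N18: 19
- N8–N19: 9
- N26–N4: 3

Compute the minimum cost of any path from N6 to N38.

18

Shortest distances from N6:
N6: 0
N12: 5  (via N6)
N33: 7  (via N6)
N19: 10  (via N33)
N8: 13  (via N6)
N37: 16  (via N12)
N1: 16  (via N19)
N38: 18  (via N19)
Shortest route: N6 → N33 → N19 → N38 = 18.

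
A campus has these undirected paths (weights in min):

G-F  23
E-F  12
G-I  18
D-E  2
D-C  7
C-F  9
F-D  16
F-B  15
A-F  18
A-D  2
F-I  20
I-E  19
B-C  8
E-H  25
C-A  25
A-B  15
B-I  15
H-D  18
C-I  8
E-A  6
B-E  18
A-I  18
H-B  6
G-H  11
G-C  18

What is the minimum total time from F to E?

12 min

Candidate routes:
F–C–D–E: 9+7+2 = 18
F–A–D–E: 18+2+2 = 22
F–D–E: 16+2 = 18
F–E: 12 = 12
The minimum is 12 min via F–E.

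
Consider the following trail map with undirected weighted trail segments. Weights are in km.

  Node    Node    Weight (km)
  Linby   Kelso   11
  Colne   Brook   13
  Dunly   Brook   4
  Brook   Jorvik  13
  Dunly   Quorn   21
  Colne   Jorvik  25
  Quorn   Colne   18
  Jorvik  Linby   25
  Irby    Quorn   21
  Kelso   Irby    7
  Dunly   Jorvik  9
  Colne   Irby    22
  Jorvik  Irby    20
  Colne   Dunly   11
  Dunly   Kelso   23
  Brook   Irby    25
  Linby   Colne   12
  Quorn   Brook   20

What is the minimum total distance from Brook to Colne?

13 km

Settle nodes by increasing distance from Brook:
Brook: 0
Dunly: 4  (via Brook)
Colne: 13  (via Brook)
Shortest route: Brook → Colne = 13 km.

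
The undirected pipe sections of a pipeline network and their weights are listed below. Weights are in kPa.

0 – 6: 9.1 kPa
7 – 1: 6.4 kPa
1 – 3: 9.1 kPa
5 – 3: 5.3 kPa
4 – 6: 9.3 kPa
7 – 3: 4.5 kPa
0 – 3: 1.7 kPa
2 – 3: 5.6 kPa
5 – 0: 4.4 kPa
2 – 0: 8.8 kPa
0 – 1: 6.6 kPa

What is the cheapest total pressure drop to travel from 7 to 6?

Candidate routes:
7 → 3 → 5 → 0 → 6: 4.5+5.3+4.4+9.1 = 23.3
7 → 1 → 3 → 0 → 6: 6.4+9.1+1.7+9.1 = 26.3
7 → 1 → 0 → 6: 6.4+6.6+9.1 = 22.1
7 → 3 → 0 → 6: 4.5+1.7+9.1 = 15.3
Cheapest is 7 → 3 → 0 → 6 at 15.3 kPa.

15.3 kPa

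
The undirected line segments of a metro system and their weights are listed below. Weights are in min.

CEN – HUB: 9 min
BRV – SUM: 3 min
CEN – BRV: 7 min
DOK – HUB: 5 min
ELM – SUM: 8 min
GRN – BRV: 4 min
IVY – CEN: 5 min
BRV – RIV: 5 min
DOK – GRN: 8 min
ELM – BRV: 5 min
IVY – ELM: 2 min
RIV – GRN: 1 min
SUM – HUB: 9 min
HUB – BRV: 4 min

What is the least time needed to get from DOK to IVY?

16 min

Enumerating some paths:
DOK → HUB → CEN → IVY: 5+9+5 = 19
DOK → HUB → BRV → ELM → IVY: 5+4+5+2 = 16
DOK → GRN → BRV → ELM → IVY: 8+4+5+2 = 19
The minimum is 16 min via DOK → HUB → BRV → ELM → IVY.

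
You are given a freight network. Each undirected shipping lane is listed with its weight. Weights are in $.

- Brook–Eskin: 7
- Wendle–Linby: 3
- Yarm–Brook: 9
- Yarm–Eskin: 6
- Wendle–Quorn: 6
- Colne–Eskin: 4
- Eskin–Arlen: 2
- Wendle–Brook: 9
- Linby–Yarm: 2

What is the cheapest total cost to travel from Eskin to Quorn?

Compare a few routes:
Eskin - Brook - Yarm - Linby - Wendle - Quorn: 7+9+2+3+6 = 27
Eskin - Yarm - Linby - Wendle - Quorn: 6+2+3+6 = 17
Eskin - Yarm - Brook - Wendle - Quorn: 6+9+9+6 = 30
Eskin - Brook - Wendle - Quorn: 7+9+6 = 22
The minimum is $17 via Eskin - Yarm - Linby - Wendle - Quorn.

$17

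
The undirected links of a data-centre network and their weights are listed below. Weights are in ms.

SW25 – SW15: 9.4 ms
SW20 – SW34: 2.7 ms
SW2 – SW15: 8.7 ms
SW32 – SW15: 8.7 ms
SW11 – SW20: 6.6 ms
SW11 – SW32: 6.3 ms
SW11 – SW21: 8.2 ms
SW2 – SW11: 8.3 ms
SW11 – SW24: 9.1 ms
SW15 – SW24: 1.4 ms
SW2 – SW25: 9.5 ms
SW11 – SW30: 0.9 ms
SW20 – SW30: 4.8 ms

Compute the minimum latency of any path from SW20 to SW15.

Shortest distances from SW20:
SW20: 0
SW34: 2.7  (via SW20)
SW30: 4.8  (via SW20)
SW11: 5.7  (via SW30)
SW32: 12  (via SW11)
SW21: 13.9  (via SW11)
SW2: 14  (via SW11)
SW24: 14.8  (via SW11)
SW15: 16.2  (via SW24)
Shortest route: SW20 → SW30 → SW11 → SW24 → SW15 = 16.2 ms.

16.2 ms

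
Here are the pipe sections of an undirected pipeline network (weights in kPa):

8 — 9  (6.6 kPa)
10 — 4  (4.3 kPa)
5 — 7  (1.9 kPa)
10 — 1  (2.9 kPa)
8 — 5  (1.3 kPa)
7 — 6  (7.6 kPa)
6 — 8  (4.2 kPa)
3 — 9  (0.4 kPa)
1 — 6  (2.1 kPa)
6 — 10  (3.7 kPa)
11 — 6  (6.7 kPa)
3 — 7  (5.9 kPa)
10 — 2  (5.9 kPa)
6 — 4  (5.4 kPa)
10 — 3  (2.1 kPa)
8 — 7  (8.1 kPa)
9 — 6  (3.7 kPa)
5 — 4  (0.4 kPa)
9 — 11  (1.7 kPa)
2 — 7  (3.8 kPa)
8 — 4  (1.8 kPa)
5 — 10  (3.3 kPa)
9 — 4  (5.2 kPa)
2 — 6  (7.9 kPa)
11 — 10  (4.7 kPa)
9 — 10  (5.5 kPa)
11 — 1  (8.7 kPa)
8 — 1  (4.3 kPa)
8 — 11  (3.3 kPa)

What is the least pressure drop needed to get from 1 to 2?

Settle nodes by increasing distance from 1:
1: 0
6: 2.1  (via 1)
10: 2.9  (via 1)
8: 4.3  (via 1)
3: 5  (via 10)
9: 5.4  (via 3)
5: 5.6  (via 8)
4: 6  (via 5)
11: 7.1  (via 9)
7: 7.5  (via 5)
2: 8.8  (via 10)
Shortest route: 1–10–2 = 8.8 kPa.

8.8 kPa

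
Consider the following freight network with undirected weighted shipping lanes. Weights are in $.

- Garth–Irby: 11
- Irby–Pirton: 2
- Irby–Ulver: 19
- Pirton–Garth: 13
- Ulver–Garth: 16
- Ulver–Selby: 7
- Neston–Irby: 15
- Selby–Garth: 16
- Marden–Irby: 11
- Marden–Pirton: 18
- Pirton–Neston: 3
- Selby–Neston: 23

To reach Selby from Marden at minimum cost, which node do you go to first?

Enumerating some paths:
Marden - Irby - Ulver - Selby: 11+19+7 = 37
Marden - Irby - Garth - Selby: 11+11+16 = 38
The minimum is $37 via Marden - Irby - Ulver - Selby.
So from Marden the first move is to Irby.

Irby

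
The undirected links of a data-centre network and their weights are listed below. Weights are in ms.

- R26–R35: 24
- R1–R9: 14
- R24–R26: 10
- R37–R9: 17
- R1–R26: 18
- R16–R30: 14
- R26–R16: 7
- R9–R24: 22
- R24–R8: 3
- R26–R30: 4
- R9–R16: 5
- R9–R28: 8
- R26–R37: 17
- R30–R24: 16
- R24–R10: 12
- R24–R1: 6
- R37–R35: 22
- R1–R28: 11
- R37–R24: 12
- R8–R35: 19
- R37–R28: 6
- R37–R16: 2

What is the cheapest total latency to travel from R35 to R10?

34 ms

Compare a few routes:
R35 → R37 → R24 → R10: 22+12+12 = 46
R35 → R8 → R24 → R10: 19+3+12 = 34
R35 → R26 → R24 → R10: 24+10+12 = 46
The minimum is 34 ms via R35 → R8 → R24 → R10.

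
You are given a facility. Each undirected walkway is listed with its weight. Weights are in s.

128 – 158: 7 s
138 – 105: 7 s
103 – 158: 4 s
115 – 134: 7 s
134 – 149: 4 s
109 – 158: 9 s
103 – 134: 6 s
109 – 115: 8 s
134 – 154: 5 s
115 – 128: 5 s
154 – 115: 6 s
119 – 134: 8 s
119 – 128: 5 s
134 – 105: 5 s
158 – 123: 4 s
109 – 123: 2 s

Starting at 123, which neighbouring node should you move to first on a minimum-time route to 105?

158

Candidate routes:
123–109–115–134–105: 2+8+7+5 = 22
123–109–158–103–134–105: 2+9+4+6+5 = 26
123–158–103–134–105: 4+4+6+5 = 19
123–109–115–154–134–105: 2+8+6+5+5 = 26
Cheapest is 123–158–103–134–105 at 19 s.
So from 123 the first move is to 158.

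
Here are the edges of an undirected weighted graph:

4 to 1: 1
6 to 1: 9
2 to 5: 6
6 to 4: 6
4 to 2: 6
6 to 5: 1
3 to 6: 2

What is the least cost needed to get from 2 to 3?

Running Dijkstra from 2:
2: 0
4: 6  (via 2)
5: 6  (via 2)
1: 7  (via 4)
6: 7  (via 5)
3: 9  (via 6)
Shortest route: 2 → 5 → 6 → 3 = 9.

9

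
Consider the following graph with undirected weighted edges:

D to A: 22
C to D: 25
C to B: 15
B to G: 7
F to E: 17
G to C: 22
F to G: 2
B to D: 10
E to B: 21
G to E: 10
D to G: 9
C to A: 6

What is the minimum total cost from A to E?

38

Enumerating some paths:
A–C–B–E: 6+15+21 = 42
A–C–G–E: 6+22+10 = 38
A–D–G–E: 22+9+10 = 41
A–C–B–G–F–E: 6+15+7+2+17 = 47
The minimum is 38 via A–C–G–E.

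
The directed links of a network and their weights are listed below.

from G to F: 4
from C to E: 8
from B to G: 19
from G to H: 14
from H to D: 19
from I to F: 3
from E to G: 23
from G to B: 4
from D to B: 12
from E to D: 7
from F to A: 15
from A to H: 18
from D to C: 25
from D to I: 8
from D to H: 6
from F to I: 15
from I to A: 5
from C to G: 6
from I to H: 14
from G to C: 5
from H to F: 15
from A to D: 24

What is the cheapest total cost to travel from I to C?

54

Compare a few routes:
I → H → D → C: 14+19+25 = 58
I → A → D → C: 5+24+25 = 54
I → A → D → B → G → C: 5+24+12+19+5 = 65
I → A → H → D → C: 5+18+19+25 = 67
Cheapest is I → A → D → C at 54.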